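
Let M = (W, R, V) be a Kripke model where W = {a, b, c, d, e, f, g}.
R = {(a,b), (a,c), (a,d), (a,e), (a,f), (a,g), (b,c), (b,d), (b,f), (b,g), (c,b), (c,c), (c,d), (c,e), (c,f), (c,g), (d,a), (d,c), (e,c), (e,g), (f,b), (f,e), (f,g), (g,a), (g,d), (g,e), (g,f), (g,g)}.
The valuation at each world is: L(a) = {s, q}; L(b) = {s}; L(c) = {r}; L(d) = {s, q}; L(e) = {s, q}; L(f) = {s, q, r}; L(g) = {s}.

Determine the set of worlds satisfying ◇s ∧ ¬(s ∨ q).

c

Let φ = ◇s ∧ ¬(s ∨ q). Evaluate φ at each world:
  a (successors {b, c, d, e, f, g}): φ is false.
  b (successors {c, d, f, g}): φ is false.
  c (successors {b, c, d, e, f, g}): φ is true.
  d (successors {a, c}): φ is false.
  e (successors {c, g}): φ is false.
  f (successors {b, e, g}): φ is false.
  g (successors {a, d, e, f, g}): φ is false.
For instance, at f:
  At f: ◇s is true, ¬(s ∨ q) is false, so ◇s ∧ ¬(s ∨ q) is false.
    At f: ◇s requires s at some successor in {b, e, g}.
      s holds at b, so ◇s is true at f.
Satisfying worlds: {c}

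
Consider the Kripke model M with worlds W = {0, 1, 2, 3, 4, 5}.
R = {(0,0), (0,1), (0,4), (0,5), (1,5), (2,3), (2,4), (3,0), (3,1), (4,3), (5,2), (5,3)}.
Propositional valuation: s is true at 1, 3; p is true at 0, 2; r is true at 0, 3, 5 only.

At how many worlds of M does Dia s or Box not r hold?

Let φ = Dia s or Box not r. Evaluate φ at each world:
  0 (successors {0, 1, 4, 5}): φ is true.
  1 (successors {5}): φ is false.
  2 (successors {3, 4}): φ is true.
  3 (successors {0, 1}): φ is true.
  4 (successors {3}): φ is true.
  5 (successors {2, 3}): φ is true.
For instance, at 1:
  At 1: Dia s is false, Box not r is false, so Dia s or Box not r is false.
    At 1: Dia s requires s at some successor in {5}.
      At 5: s is false.
    So Dia s is false at 1.
    At 1: Box not r requires not r at every successor {5}.
      not r fails at 5, so Box not r is false at 1.
Satisfying worlds: {0, 2, 3, 4, 5}

5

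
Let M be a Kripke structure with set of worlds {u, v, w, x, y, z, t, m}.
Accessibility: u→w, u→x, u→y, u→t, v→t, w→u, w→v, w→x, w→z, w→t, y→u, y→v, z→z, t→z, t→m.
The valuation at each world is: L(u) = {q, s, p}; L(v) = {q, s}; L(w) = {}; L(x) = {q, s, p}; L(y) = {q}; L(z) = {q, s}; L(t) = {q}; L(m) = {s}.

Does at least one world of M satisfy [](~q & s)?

Yes

Let φ = [](~q & s). Evaluate φ at each world:
  u (successors {w, x, y, t}): φ is false.
  v (successors {t}): φ is false.
  w (successors {u, v, x, z, t}): φ is false.
  x (successors ∅): φ is true.
  y (successors {u, v}): φ is false.
  z (successors {z}): φ is false.
  t (successors {z, m}): φ is false.
  m (successors ∅): φ is true.
Detail at x (witness):
  At x: no accessible worlds, so [](~q & s) holds vacuously.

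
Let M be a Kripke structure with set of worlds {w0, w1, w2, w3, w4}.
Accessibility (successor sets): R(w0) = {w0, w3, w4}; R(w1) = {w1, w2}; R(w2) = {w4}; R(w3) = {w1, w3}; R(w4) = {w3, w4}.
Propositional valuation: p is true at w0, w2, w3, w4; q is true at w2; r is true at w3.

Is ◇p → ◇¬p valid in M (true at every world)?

No

Let φ = ◇p → ◇¬p. Evaluate φ at each world:
  w0 (successors {w0, w3, w4}): φ is false.
  w1 (successors {w1, w2}): φ is true.
  w2 (successors {w4}): φ is false.
  w3 (successors {w1, w3}): φ is true.
  w4 (successors {w3, w4}): φ is false.
Detail at w0 (counterexample):
  At w0: ◇p is true, ◇¬p is false, so ◇p → ◇¬p is false.
    At w0: ◇p requires p at some successor in {w0, w3, w4}.
      p holds at w0, so ◇p is true at w0.
    At w0: ◇¬p requires ¬p at some successor in {w0, w3, w4}.
      At w0: ¬p is false.
      At w3: ¬p is false.
      At w4: ¬p is false.
    So ◇¬p is false at w0.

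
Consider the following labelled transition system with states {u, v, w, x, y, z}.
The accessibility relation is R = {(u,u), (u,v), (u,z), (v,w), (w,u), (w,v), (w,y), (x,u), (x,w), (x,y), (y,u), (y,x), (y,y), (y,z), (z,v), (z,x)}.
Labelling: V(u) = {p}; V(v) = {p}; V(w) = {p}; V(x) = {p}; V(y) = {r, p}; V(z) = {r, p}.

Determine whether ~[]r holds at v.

Yes

At v: []r is false, so ~[]r is true.
  At v: []r requires r at every successor {w}.
    r fails at w, so []r is false at v.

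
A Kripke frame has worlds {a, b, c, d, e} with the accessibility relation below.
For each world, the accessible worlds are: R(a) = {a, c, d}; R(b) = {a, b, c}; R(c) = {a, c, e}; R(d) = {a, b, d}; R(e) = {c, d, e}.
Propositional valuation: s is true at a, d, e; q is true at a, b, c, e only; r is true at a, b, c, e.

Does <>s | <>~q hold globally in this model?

Yes

Let φ = <>s | <>~q. Evaluate φ at each world:
  a (successors {a, c, d}): φ is true.
  b (successors {a, b, c}): φ is true.
  c (successors {a, c, e}): φ is true.
  d (successors {a, b, d}): φ is true.
  e (successors {c, d, e}): φ is true.
For instance, at d:
  At d: <>s is true, <>~q is true, so <>s | <>~q is true.
    At d: <>s requires s at some successor in {a, b, d}.
      s holds at a, so <>s is true at d.
    At d: <>~q requires ~q at some successor in {a, b, d}.
      ~q holds at d, so <>~q is true at d.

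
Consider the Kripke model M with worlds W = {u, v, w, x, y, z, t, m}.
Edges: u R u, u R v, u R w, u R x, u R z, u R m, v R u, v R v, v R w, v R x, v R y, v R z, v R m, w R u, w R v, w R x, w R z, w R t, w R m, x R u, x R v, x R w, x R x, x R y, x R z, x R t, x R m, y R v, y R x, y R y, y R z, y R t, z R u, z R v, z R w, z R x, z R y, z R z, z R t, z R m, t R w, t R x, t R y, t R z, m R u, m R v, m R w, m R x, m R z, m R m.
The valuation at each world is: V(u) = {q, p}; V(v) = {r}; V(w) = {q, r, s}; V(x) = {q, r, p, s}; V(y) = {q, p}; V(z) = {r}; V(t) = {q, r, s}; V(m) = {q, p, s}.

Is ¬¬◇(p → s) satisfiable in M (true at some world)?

Let φ = ¬¬◇(p → s). Evaluate φ at each world:
  u (successors {u, v, w, x, z, m}): φ is true.
  v (successors {u, v, w, x, y, z, m}): φ is true.
  w (successors {u, v, x, z, t, m}): φ is true.
  x (successors {u, v, w, x, y, z, t, m}): φ is true.
  y (successors {v, x, y, z, t}): φ is true.
  z (successors {u, v, w, x, y, z, t, m}): φ is true.
  t (successors {w, x, y, z}): φ is true.
  m (successors {u, v, w, x, z, m}): φ is true.
Detail at u (witness):
  At u: ¬◇(p → s) is false, so ¬¬◇(p → s) is true.
    At u: ◇(p → s) is true, so ¬◇(p → s) is false.
      At u: ◇(p → s) requires p → s at some successor in {u, v, w, x, z, m}.
        p → s holds at v, so ◇(p → s) is true at u.

Yes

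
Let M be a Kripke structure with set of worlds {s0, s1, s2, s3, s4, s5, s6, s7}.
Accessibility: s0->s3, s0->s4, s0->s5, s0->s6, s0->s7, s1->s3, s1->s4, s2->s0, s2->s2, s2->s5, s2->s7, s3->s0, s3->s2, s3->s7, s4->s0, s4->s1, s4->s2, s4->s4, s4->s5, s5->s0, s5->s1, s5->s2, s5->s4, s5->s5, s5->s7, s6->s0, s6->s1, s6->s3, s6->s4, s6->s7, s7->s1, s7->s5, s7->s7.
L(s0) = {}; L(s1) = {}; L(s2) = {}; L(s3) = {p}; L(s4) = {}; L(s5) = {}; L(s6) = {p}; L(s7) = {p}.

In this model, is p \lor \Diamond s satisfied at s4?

Recall that \Diamond ψ holds at a world iff ψ holds at some accessible world.
At s4: p is false, \Diamond s is false, so p \lor \Diamond s is false.
  At s4: \Diamond s requires s at some successor in {s0, s1, s2, s4, s5}.
    At s0: s is false.
    At s1: s is false.
    At s2: s is false.
    At s4: s is false.
    At s5: s is false.
  So \Diamond s is false at s4.

No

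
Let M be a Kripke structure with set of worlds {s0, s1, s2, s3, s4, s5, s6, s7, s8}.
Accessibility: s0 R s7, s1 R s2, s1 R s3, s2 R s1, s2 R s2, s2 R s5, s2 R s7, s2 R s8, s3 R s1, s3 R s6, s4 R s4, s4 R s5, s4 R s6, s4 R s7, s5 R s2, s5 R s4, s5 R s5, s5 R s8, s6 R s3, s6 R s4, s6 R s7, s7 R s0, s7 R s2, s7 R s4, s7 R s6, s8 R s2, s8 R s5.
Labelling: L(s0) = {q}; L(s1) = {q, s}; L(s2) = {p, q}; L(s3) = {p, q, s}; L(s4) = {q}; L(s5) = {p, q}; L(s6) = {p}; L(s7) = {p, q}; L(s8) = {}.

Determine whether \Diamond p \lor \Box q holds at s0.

Yes

At s0: \Diamond p is true, \Box q is true, so \Diamond p \lor \Box q is true.
  At s0: \Diamond p requires p at some successor in {s7}.
    p holds at s7, so \Diamond p is true at s0.
  At s0: \Box q requires q at every successor {s7}.
    At s7: q is true.
  So \Box q is true at s0.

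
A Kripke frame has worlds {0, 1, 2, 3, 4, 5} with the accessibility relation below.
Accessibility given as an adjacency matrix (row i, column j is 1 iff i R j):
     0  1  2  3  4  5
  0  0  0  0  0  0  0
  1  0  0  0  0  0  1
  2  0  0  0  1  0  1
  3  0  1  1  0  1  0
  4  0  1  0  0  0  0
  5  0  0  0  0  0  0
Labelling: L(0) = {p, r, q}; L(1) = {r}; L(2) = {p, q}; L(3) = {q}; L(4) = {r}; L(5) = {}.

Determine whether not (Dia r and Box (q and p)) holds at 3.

At 3: Dia r and Box (q and p) is false, so not (Dia r and Box (q and p)) is true.
  At 3: Dia r is true, Box (q and p) is false, so Dia r and Box (q and p) is false.
    At 3: Dia r requires r at some successor in {1, 2, 4}.
      r holds at 1, so Dia r is true at 3.
    At 3: Box (q and p) requires q and p at every successor {1, 2, 4}.
      q and p fails at 1, so Box (q and p) is false at 3.

Yes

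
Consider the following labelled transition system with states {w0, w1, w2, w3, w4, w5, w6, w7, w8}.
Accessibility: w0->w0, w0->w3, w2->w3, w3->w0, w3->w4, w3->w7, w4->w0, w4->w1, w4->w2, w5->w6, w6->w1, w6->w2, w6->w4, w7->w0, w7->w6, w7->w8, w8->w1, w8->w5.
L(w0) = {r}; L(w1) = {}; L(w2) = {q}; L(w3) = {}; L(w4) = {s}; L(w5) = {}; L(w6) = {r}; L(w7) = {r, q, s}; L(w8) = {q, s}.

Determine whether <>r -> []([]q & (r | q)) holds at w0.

Recall that []ψ holds at a world iff ψ holds at every accessible world, and <>ψ holds iff ψ holds at some accessible world.
At w0: <>r is true, []([]q & (r | q)) is false, so <>r -> []([]q & (r | q)) is false.
  At w0: <>r requires r at some successor in {w0, w3}.
    r holds at w0, so <>r is true at w0.
  At w0: []([]q & (r | q)) requires []q & (r | q) at every successor {w0, w3}.
    []q & (r | q) fails at w0, so []([]q & (r | q)) is false at w0.
      At w0: []q is false, r | q is true, so []q & (r | q) is false.

No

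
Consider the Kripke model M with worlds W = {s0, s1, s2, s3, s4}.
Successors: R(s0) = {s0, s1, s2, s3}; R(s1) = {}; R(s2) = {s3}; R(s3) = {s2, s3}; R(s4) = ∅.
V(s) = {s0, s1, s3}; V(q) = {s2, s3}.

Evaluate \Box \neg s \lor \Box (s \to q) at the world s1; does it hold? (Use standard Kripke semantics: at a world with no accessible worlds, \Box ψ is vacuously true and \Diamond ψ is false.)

At s1: \Box \neg s is true, \Box (s \to q) is true, so \Box \neg s \lor \Box (s \to q) is true.
  At s1: no accessible worlds, so \Box \neg s holds vacuously.
  At s1: no accessible worlds, so \Box (s \to q) holds vacuously.

Yes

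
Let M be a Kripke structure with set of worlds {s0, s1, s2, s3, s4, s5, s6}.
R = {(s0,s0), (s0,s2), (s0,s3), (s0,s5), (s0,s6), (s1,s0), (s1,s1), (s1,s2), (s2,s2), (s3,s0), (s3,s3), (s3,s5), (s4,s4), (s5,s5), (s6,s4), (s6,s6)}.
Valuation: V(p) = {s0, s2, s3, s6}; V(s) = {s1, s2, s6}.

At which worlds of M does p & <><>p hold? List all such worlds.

s0, s2, s3, s6

Let φ = p & <><>p. Evaluate φ at each world:
  s0 (successors {s0, s2, s3, s5, s6}): φ is true.
  s1 (successors {s0, s1, s2}): φ is false.
  s2 (successors {s2}): φ is true.
  s3 (successors {s0, s3, s5}): φ is true.
  s4 (successors {s4}): φ is false.
  s5 (successors {s5}): φ is false.
  s6 (successors {s4, s6}): φ is true.
For instance, at s2:
  At s2: p is true, <><>p is true, so p & <><>p is true.
    At s2: <><>p requires <>p at some successor in {s2}.
      <>p holds at s2, so <><>p is true at s2.
Satisfying worlds: {s0, s2, s3, s6}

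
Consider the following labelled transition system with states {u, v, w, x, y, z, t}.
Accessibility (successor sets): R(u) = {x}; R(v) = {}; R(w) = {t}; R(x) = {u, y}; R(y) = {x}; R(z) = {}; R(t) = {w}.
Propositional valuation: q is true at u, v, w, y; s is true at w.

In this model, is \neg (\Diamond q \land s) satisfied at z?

Yes

At z: \Diamond q \land s is false, so \neg (\Diamond q \land s) is true.
  At z: \Diamond q is false, s is false, so \Diamond q \land s is false.
    At z: no accessible worlds, so \Diamond q is false.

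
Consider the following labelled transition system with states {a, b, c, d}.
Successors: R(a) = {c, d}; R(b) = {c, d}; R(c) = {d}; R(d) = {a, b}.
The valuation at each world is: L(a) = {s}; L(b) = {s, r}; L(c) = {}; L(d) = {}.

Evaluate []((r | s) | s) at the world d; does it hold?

Yes

At d: []((r | s) | s) requires (r | s) | s at every successor {a, b}.
  At a: (r | s) | s is true.
  At b: (r | s) | s is true.
So []((r | s) | s) is true at d.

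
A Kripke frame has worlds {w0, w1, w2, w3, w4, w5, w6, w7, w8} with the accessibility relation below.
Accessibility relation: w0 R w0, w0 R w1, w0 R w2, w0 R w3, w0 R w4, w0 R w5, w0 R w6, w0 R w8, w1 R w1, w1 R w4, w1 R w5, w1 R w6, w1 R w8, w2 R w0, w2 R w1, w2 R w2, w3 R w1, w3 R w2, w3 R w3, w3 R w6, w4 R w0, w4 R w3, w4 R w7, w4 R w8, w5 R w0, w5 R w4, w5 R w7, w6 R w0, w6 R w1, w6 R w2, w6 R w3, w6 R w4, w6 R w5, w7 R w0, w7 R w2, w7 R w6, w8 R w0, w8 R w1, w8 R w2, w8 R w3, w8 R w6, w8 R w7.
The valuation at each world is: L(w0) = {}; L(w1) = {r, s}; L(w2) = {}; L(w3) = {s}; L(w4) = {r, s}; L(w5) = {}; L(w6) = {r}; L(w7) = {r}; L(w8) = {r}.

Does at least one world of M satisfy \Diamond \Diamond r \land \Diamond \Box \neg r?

No

Let φ = \Diamond \Diamond r \land \Diamond \Box \neg r. Evaluate φ at each world:
  w0 (successors {w0, w1, w2, w3, w4, w5, w6, w8}): φ is false.
  w1 (successors {w1, w4, w5, w6, w8}): φ is false.
  w2 (successors {w0, w1, w2}): φ is false.
  w3 (successors {w1, w2, w3, w6}): φ is false.
  w4 (successors {w0, w3, w7, w8}): φ is false.
  w5 (successors {w0, w4, w7}): φ is false.
  w6 (successors {w0, w1, w2, w3, w4, w5}): φ is false.
  w7 (successors {w0, w2, w6}): φ is false.
  w8 (successors {w0, w1, w2, w3, w6, w7}): φ is false.
For instance, at w6:
  At w6: \Diamond \Diamond r is true, \Diamond \Box \neg r is false, so \Diamond \Diamond r \land \Diamond \Box \neg r is false.
    At w6: \Diamond \Diamond r requires \Diamond r at some successor in {w0, w1, w2, w3, w4, w5}.
      \Diamond r holds at w0, so \Diamond \Diamond r is true at w6.
    At w6: \Diamond \Box \neg r requires \Box \neg r at some successor in {w0, w1, w2, w3, w4, w5}.
      At w0: \Box \neg r is false.
      At w1: \Box \neg r is false.
      At w2: \Box \neg r is false.
      At w3: \Box \neg r is false.
      At w4: \Box \neg r is false.
      At w5: \Box \neg r is false.
    So \Diamond \Box \neg r is false at w6.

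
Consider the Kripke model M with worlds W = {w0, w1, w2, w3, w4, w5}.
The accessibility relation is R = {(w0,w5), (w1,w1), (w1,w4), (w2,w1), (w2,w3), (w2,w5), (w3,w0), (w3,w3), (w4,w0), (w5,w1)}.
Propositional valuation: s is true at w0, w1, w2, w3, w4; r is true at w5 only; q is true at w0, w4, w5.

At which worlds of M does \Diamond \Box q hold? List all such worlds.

w1, w3, w4

Let φ = \Diamond \Box q. Evaluate φ at each world:
  w0 (successors {w5}): φ is false.
  w1 (successors {w1, w4}): φ is true.
  w2 (successors {w1, w3, w5}): φ is false.
  w3 (successors {w0, w3}): φ is true.
  w4 (successors {w0}): φ is true.
  w5 (successors {w1}): φ is false.
For instance, at w3:
  At w3: \Diamond \Box q requires \Box q at some successor in {w0, w3}.
    \Box q holds at w0, so \Diamond \Box q is true at w3.
      At w0: \Box q requires q at every successor {w5}.
        At w5: q is true.
      So \Box q is true at w0.
Satisfying worlds: {w1, w3, w4}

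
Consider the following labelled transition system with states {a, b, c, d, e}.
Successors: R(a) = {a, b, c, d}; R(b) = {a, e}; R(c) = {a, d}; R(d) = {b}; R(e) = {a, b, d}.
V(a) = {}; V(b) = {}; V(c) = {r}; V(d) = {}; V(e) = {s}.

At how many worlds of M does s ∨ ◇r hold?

2

Let φ = s ∨ ◇r. Evaluate φ at each world:
  a (successors {a, b, c, d}): φ is true.
  b (successors {a, e}): φ is false.
  c (successors {a, d}): φ is false.
  d (successors {b}): φ is false.
  e (successors {a, b, d}): φ is true.
For instance, at a:
  At a: s is false, ◇r is true, so s ∨ ◇r is true.
    At a: ◇r requires r at some successor in {a, b, c, d}.
      r holds at c, so ◇r is true at a.
Satisfying worlds: {a, e}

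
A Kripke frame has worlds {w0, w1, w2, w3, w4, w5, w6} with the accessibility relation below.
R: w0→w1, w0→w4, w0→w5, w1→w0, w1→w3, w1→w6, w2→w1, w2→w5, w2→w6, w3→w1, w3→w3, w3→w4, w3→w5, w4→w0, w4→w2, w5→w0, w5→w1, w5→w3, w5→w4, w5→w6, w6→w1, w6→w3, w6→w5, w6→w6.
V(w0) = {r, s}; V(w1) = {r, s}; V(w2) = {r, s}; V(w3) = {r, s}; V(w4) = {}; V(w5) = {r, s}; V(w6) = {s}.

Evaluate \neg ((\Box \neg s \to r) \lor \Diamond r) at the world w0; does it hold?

At w0: (\Box \neg s \to r) \lor \Diamond r is true, so \neg ((\Box \neg s \to r) \lor \Diamond r) is false.
  At w0: \Box \neg s \to r is true, \Diamond r is true, so (\Box \neg s \to r) \lor \Diamond r is true.
    At w0: \Box \neg s is false, r is true, so \Box \neg s \to r is true.
      At w0: \Box \neg s requires \neg s at every successor {w1, w4, w5}.
        \neg s fails at w1, so \Box \neg s is false at w0.
    At w0: \Diamond r requires r at some successor in {w1, w4, w5}.
      r holds at w1, so \Diamond r is true at w0.

No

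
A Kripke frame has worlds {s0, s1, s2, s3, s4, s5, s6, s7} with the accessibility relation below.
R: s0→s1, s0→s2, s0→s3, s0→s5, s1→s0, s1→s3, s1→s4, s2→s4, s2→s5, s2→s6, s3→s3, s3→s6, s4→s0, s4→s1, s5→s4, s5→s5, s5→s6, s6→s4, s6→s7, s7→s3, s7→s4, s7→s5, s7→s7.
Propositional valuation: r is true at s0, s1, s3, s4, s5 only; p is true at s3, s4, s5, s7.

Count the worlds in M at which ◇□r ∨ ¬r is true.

7

Let φ = ◇□r ∨ ¬r. Evaluate φ at each world:
  s0 (successors {s1, s2, s3, s5}): φ is true.
  s1 (successors {s0, s3, s4}): φ is true.
  s2 (successors {s4, s5, s6}): φ is true.
  s3 (successors {s3, s6}): φ is false.
  s4 (successors {s0, s1}): φ is true.
  s5 (successors {s4, s5, s6}): φ is true.
  s6 (successors {s4, s7}): φ is true.
  s7 (successors {s3, s4, s5, s7}): φ is true.
For instance, at s7:
  At s7: ◇□r is true, ¬r is true, so ◇□r ∨ ¬r is true.
    At s7: ◇□r requires □r at some successor in {s3, s4, s5, s7}.
      □r holds at s4, so ◇□r is true at s7.
Satisfying worlds: {s0, s1, s2, s4, s5, s6, s7}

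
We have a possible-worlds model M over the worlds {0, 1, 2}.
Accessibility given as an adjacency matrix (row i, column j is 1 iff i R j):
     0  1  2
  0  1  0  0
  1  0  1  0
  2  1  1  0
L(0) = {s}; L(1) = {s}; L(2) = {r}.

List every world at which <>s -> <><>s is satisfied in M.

0, 1, 2

Recall that <>ψ holds at a world iff ψ holds at some accessible world.
Let φ = <>s -> <><>s. Evaluate φ at each world:
  0 (successors {0}): φ is true.
  1 (successors {1}): φ is true.
  2 (successors {0, 1}): φ is true.
For instance, at 0:
  At 0: <>s is true, <><>s is true, so <>s -> <><>s is true.
    At 0: <>s requires s at some successor in {0}.
      s holds at 0, so <>s is true at 0.
    At 0: <><>s requires <>s at some successor in {0}.
      <>s holds at 0, so <><>s is true at 0.
Satisfying worlds: {0, 1, 2}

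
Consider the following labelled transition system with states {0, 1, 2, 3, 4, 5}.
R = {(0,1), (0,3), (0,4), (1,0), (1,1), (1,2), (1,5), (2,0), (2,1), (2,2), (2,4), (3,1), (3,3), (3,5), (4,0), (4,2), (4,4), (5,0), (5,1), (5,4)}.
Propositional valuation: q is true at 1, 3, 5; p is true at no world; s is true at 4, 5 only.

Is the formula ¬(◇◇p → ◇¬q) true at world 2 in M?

No

Recall that ◇ψ holds at a world iff ψ holds at some accessible world.
At 2: ◇◇p → ◇¬q is true, so ¬(◇◇p → ◇¬q) is false.
  At 2: ◇◇p is false, ◇¬q is true, so ◇◇p → ◇¬q is true.
    At 2: ◇◇p requires ◇p at some successor in {0, 1, 2, 4}.
      At 0: ◇p is false.
      At 1: ◇p is false.
      At 2: ◇p is false.
      At 4: ◇p is false.
    So ◇◇p is false at 2.
    At 2: ◇¬q requires ¬q at some successor in {0, 1, 2, 4}.
      ¬q holds at 0, so ◇¬q is true at 2.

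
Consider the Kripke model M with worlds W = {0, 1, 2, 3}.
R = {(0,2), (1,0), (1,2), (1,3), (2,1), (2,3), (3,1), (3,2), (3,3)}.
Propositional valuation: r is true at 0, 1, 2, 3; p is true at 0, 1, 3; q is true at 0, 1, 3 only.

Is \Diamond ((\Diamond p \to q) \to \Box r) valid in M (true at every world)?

Yes

Let φ = \Diamond ((\Diamond p \to q) \to \Box r). Evaluate φ at each world:
  0 (successors {2}): φ is true.
  1 (successors {0, 2, 3}): φ is true.
  2 (successors {1, 3}): φ is true.
  3 (successors {1, 2, 3}): φ is true.
For instance, at 1:
  At 1: \Diamond ((\Diamond p \to q) \to \Box r) requires (\Diamond p \to q) \to \Box r at some successor in {0, 2, 3}.
    (\Diamond p \to q) \to \Box r holds at 0, so \Diamond ((\Diamond p \to q) \to \Box r) is true at 1.
      At 0: \Diamond p \to q is true, \Box r is true, so (\Diamond p \to q) \to \Box r is true.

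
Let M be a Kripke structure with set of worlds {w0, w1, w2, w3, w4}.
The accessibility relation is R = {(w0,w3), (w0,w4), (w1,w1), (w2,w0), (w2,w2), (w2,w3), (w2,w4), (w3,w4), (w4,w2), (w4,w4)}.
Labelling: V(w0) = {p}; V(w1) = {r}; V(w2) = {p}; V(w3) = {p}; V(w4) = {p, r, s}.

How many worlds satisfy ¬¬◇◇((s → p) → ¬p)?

Recall that ◇ψ holds at a world iff ψ holds at some accessible world.
Let φ = ¬¬◇◇((s → p) → ¬p). Evaluate φ at each world:
  w0 (successors {w3, w4}): φ is false.
  w1 (successors {w1}): φ is true.
  w2 (successors {w0, w2, w3, w4}): φ is false.
  w3 (successors {w4}): φ is false.
  w4 (successors {w2, w4}): φ is false.
For instance, at w4:
  At w4: ¬◇◇((s → p) → ¬p) is true, so ¬¬◇◇((s → p) → ¬p) is false.
    At w4: ◇◇((s → p) → ¬p) is false, so ¬◇◇((s → p) → ¬p) is true.
      At w4: ◇◇((s → p) → ¬p) requires ◇((s → p) → ¬p) at some successor in {w2, w4}.
        At w2: ◇((s → p) → ¬p) is false.
        At w4: ◇((s → p) → ¬p) is false.
      So ◇◇((s → p) → ¬p) is false at w4.
Satisfying worlds: {w1}

1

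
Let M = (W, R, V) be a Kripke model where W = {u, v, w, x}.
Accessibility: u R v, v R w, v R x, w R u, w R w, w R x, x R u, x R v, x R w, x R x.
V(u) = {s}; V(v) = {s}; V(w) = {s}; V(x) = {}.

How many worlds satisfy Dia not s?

Let φ = Dia not s. Evaluate φ at each world:
  u (successors {v}): φ is false.
  v (successors {w, x}): φ is true.
  w (successors {u, w, x}): φ is true.
  x (successors {u, v, w, x}): φ is true.
For instance, at v:
  At v: Dia not s requires not s at some successor in {w, x}.
    not s holds at x, so Dia not s is true at v.
Satisfying worlds: {v, w, x}

3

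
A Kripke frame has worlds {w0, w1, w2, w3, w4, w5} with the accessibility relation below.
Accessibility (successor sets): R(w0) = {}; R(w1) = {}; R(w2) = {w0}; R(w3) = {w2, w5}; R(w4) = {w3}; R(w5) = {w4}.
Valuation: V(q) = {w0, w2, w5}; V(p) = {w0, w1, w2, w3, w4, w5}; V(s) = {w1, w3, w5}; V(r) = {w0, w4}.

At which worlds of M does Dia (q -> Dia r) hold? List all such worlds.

Let φ = Dia (q -> Dia r). Evaluate φ at each world:
  w0 (successors ∅): φ is false.
  w1 (successors ∅): φ is false.
  w2 (successors {w0}): φ is false.
  w3 (successors {w2, w5}): φ is true.
  w4 (successors {w3}): φ is true.
  w5 (successors {w4}): φ is true.
For instance, at w3:
  At w3: Dia (q -> Dia r) requires q -> Dia r at some successor in {w2, w5}.
    q -> Dia r holds at w2, so Dia (q -> Dia r) is true at w3.
      At w2: q is true, Dia r is true, so q -> Dia r is true.
Satisfying worlds: {w3, w4, w5}

w3, w4, w5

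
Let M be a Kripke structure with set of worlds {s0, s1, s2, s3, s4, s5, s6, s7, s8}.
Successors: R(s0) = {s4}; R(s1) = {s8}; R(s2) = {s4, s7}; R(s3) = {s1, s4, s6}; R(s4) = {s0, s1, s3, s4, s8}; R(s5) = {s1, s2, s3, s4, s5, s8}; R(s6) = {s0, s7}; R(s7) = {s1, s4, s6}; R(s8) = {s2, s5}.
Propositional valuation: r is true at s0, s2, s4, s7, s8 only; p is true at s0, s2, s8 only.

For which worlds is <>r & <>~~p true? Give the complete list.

s1, s4, s5, s6, s8

Recall that <>ψ holds at a world iff ψ holds at some accessible world.
Let φ = <>r & <>~~p. Evaluate φ at each world:
  s0 (successors {s4}): φ is false.
  s1 (successors {s8}): φ is true.
  s2 (successors {s4, s7}): φ is false.
  s3 (successors {s1, s4, s6}): φ is false.
  s4 (successors {s0, s1, s3, s4, s8}): φ is true.
  s5 (successors {s1, s2, s3, s4, s5, s8}): φ is true.
  s6 (successors {s0, s7}): φ is true.
  s7 (successors {s1, s4, s6}): φ is false.
  s8 (successors {s2, s5}): φ is true.
For instance, at s6:
  At s6: <>r is true, <>~~p is true, so <>r & <>~~p is true.
    At s6: <>r requires r at some successor in {s0, s7}.
      r holds at s0, so <>r is true at s6.
    At s6: <>~~p requires ~~p at some successor in {s0, s7}.
      ~~p holds at s0, so <>~~p is true at s6.
Satisfying worlds: {s1, s4, s5, s6, s8}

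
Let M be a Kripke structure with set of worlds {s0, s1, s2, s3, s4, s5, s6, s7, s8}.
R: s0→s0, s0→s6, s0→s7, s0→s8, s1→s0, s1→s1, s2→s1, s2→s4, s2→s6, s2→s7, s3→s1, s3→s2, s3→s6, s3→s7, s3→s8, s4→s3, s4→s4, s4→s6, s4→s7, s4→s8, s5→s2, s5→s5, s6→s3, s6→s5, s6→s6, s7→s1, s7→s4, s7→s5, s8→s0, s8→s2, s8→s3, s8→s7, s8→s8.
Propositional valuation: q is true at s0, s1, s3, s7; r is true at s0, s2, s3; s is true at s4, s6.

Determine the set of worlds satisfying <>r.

s0, s1, s3, s4, s5, s6, s8

Let φ = <>r. Evaluate φ at each world:
  s0 (successors {s0, s6, s7, s8}): φ is true.
  s1 (successors {s0, s1}): φ is true.
  s2 (successors {s1, s4, s6, s7}): φ is false.
  s3 (successors {s1, s2, s6, s7, s8}): φ is true.
  s4 (successors {s3, s4, s6, s7, s8}): φ is true.
  s5 (successors {s2, s5}): φ is true.
  s6 (successors {s3, s5, s6}): φ is true.
  s7 (successors {s1, s4, s5}): φ is false.
  s8 (successors {s0, s2, s3, s7, s8}): φ is true.
For instance, at s4:
  At s4: <>r requires r at some successor in {s3, s4, s6, s7, s8}.
    r holds at s3, so <>r is true at s4.
Satisfying worlds: {s0, s1, s3, s4, s5, s6, s8}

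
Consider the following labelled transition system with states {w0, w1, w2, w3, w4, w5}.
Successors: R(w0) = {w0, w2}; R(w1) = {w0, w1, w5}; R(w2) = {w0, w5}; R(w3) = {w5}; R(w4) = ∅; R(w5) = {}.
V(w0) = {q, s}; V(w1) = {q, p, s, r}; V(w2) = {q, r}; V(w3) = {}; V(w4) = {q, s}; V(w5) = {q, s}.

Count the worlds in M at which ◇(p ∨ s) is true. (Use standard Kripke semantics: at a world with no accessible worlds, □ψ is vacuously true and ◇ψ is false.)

4

Let φ = ◇(p ∨ s). Evaluate φ at each world:
  w0 (successors {w0, w2}): φ is true.
  w1 (successors {w0, w1, w5}): φ is true.
  w2 (successors {w0, w5}): φ is true.
  w3 (successors {w5}): φ is true.
  w4 (successors ∅): φ is false.
  w5 (successors ∅): φ is false.
For instance, at w2:
  At w2: ◇(p ∨ s) requires p ∨ s at some successor in {w0, w5}.
    p ∨ s holds at w0, so ◇(p ∨ s) is true at w2.
Satisfying worlds: {w0, w1, w2, w3}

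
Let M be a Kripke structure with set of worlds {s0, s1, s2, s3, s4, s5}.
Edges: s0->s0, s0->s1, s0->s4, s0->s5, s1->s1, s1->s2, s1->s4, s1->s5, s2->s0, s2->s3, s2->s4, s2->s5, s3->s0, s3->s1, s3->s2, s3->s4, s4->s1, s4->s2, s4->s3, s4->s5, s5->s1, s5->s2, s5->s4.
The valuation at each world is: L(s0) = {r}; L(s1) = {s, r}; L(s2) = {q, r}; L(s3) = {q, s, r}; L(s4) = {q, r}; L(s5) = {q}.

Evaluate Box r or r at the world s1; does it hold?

At s1: Box r is false, r is true, so Box r or r is true.
  At s1: Box r requires r at every successor {s1, s2, s4, s5}.
    r fails at s5, so Box r is false at s1.

Yes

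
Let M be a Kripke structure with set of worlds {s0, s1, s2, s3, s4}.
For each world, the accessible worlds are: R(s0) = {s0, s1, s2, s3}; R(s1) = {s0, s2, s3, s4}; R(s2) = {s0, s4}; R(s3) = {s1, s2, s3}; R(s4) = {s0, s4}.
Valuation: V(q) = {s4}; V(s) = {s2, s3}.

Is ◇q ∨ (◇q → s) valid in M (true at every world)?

Recall that ◇ψ holds at a world iff ψ holds at some accessible world.
Let φ = ◇q ∨ (◇q → s). Evaluate φ at each world:
  s0 (successors {s0, s1, s2, s3}): φ is true.
  s1 (successors {s0, s2, s3, s4}): φ is true.
  s2 (successors {s0, s4}): φ is true.
  s3 (successors {s1, s2, s3}): φ is true.
  s4 (successors {s0, s4}): φ is true.
For instance, at s1:
  At s1: ◇q is true, ◇q → s is false, so ◇q ∨ (◇q → s) is true.
    At s1: ◇q requires q at some successor in {s0, s2, s3, s4}.
      q holds at s4, so ◇q is true at s1.
    At s1: ◇q is true, s is false, so ◇q → s is false.
      At s1: ◇q requires q at some successor in {s0, s2, s3, s4}.
        q holds at s4, so ◇q is true at s1.

Yes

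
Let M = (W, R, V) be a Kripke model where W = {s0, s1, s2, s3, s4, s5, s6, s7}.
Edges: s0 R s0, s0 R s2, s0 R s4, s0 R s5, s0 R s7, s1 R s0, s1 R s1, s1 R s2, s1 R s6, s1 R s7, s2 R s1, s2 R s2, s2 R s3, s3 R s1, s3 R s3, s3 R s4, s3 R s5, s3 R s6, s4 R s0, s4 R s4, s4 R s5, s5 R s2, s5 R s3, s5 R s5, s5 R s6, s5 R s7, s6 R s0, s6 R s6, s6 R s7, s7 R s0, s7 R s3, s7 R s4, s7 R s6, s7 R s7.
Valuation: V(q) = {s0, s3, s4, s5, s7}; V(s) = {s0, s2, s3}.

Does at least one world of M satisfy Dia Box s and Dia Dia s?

No

Recall that Box ψ holds at a world iff ψ holds at every accessible world, and Dia ψ holds iff ψ holds at some accessible world.
Let φ = Dia Box s and Dia Dia s. Evaluate φ at each world:
  s0 (successors {s0, s2, s4, s5, s7}): φ is false.
  s1 (successors {s0, s1, s2, s6, s7}): φ is false.
  s2 (successors {s1, s2, s3}): φ is false.
  s3 (successors {s1, s3, s4, s5, s6}): φ is false.
  s4 (successors {s0, s4, s5}): φ is false.
  s5 (successors {s2, s3, s5, s6, s7}): φ is false.
  s6 (successors {s0, s6, s7}): φ is false.
  s7 (successors {s0, s3, s4, s6, s7}): φ is false.
For instance, at s5:
  At s5: Dia Box s is false, Dia Dia s is true, so Dia Box s and Dia Dia s is false.
    At s5: Dia Box s requires Box s at some successor in {s2, s3, s5, s6, s7}.
      At s2: Box s is false.
      At s3: Box s is false.
      At s5: Box s is false.
      At s6: Box s is false.
      At s7: Box s is false.
    So Dia Box s is false at s5.
    At s5: Dia Dia s requires Dia s at some successor in {s2, s3, s5, s6, s7}.
      Dia s holds at s2, so Dia Dia s is true at s5.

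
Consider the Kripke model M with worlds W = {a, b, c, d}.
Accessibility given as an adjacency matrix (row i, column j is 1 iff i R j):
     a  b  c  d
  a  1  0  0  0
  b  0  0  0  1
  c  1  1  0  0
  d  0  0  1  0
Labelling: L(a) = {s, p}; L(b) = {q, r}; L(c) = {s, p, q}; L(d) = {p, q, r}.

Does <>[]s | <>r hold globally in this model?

No

Recall that []ψ holds at a world iff ψ holds at every accessible world, and <>ψ holds iff ψ holds at some accessible world.
Let φ = <>[]s | <>r. Evaluate φ at each world:
  a (successors {a}): φ is true.
  b (successors {d}): φ is true.
  c (successors {a, b}): φ is true.
  d (successors {c}): φ is false.
Detail at d (counterexample):
  At d: <>[]s is false, <>r is false, so <>[]s | <>r is false.
    At d: <>[]s requires []s at some successor in {c}.
      At c: []s is false.
    So <>[]s is false at d.
    At d: <>r requires r at some successor in {c}.
      At c: r is false.
    So <>r is false at d.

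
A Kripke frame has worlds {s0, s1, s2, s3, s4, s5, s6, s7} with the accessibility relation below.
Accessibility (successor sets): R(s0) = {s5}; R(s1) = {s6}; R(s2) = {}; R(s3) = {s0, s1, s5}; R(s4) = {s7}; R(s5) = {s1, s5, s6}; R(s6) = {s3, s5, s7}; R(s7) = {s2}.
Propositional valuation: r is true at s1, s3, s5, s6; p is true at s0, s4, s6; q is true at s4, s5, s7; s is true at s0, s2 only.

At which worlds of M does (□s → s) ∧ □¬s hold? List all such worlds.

Let φ = (□s → s) ∧ □¬s. Evaluate φ at each world:
  s0 (successors {s5}): φ is true.
  s1 (successors {s6}): φ is true.
  s2 (successors ∅): φ is true.
  s3 (successors {s0, s1, s5}): φ is false.
  s4 (successors {s7}): φ is true.
  s5 (successors {s1, s5, s6}): φ is true.
  s6 (successors {s3, s5, s7}): φ is true.
  s7 (successors {s2}): φ is false.
For instance, at s3:
  At s3: □s → s is true, □¬s is false, so (□s → s) ∧ □¬s is false.
    At s3: □s is false, s is false, so □s → s is true.
      At s3: □s requires s at every successor {s0, s1, s5}.
        s fails at s1, so □s is false at s3.
    At s3: □¬s requires ¬s at every successor {s0, s1, s5}.
      ¬s fails at s0, so □¬s is false at s3.
Satisfying worlds: {s0, s1, s2, s4, s5, s6}

s0, s1, s2, s4, s5, s6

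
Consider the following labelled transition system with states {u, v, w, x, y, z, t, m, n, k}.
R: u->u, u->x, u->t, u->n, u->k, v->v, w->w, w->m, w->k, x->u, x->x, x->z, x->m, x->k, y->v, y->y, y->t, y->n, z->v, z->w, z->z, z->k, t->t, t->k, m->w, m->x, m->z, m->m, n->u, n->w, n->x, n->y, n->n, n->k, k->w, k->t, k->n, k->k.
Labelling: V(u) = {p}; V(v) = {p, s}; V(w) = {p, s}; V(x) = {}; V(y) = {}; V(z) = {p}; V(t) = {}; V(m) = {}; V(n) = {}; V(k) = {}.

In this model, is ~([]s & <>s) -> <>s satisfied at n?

At n: ~([]s & <>s) is true, <>s is true, so ~([]s & <>s) -> <>s is true.
  At n: []s & <>s is false, so ~([]s & <>s) is true.
    At n: []s is false, <>s is true, so []s & <>s is false.
      At n: []s requires s at every successor {u, w, x, y, n, k}.
        s fails at u, so []s is false at n.
      At n: <>s requires s at some successor in {u, w, x, y, n, k}.
        s holds at w, so <>s is true at n.
  At n: <>s requires s at some successor in {u, w, x, y, n, k}.
    s holds at w, so <>s is true at n.

Yes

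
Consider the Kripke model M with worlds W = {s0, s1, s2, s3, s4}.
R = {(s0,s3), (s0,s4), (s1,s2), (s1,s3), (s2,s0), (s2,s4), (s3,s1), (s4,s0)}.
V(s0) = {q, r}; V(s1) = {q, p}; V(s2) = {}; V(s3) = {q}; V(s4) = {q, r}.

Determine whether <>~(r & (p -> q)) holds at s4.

No

Recall that <>ψ holds at a world iff ψ holds at some accessible world.
At s4: <>~(r & (p -> q)) requires ~(r & (p -> q)) at some successor in {s0}.
  At s0: ~(r & (p -> q)) is false.
So <>~(r & (p -> q)) is false at s4.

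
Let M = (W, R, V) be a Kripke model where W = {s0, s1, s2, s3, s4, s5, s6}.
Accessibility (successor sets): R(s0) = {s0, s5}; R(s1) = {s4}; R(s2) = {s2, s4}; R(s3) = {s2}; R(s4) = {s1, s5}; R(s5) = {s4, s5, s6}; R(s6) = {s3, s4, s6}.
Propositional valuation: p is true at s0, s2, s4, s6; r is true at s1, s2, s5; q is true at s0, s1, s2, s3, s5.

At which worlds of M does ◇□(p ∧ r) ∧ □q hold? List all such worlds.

Let φ = ◇□(p ∧ r) ∧ □q. Evaluate φ at each world:
  s0 (successors {s0, s5}): φ is false.
  s1 (successors {s4}): φ is false.
  s2 (successors {s2, s4}): φ is false.
  s3 (successors {s2}): φ is false.
  s4 (successors {s1, s5}): φ is false.
  s5 (successors {s4, s5, s6}): φ is false.
  s6 (successors {s3, s4, s6}): φ is false.
For instance, at s2:
  At s2: ◇□(p ∧ r) is false, □q is false, so ◇□(p ∧ r) ∧ □q is false.
    At s2: ◇□(p ∧ r) requires □(p ∧ r) at some successor in {s2, s4}.
      At s2: □(p ∧ r) is false.
      At s4: □(p ∧ r) is false.
    So ◇□(p ∧ r) is false at s2.
    At s2: □q requires q at every successor {s2, s4}.
      q fails at s4, so □q is false at s2.
Satisfying worlds: none.

none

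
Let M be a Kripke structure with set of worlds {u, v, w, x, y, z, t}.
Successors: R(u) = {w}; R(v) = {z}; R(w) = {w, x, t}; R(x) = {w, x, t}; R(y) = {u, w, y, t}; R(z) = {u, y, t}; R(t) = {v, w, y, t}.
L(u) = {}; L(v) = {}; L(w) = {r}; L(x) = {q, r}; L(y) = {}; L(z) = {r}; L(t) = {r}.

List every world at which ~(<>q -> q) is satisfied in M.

Let φ = ~(<>q -> q). Evaluate φ at each world:
  u (successors {w}): φ is false.
  v (successors {z}): φ is false.
  w (successors {w, x, t}): φ is true.
  x (successors {w, x, t}): φ is false.
  y (successors {u, w, y, t}): φ is false.
  z (successors {u, y, t}): φ is false.
  t (successors {v, w, y, t}): φ is false.
For instance, at x:
  At x: <>q -> q is true, so ~(<>q -> q) is false.
    At x: <>q is true, q is true, so <>q -> q is true.
      At x: <>q requires q at some successor in {w, x, t}.
        q holds at x, so <>q is true at x.
Satisfying worlds: {w}

w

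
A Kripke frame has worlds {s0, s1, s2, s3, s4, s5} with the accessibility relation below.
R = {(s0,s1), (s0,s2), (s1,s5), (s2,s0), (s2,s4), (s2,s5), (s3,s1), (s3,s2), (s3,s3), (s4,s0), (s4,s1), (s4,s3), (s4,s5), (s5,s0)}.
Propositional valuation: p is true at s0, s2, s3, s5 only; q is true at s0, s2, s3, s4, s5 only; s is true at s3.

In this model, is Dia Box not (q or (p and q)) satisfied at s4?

No

At s4: Dia Box not (q or (p and q)) requires Box not (q or (p and q)) at some successor in {s0, s1, s3, s5}.
  At s0: Box not (q or (p and q)) is false.
  At s1: Box not (q or (p and q)) is false.
  At s3: Box not (q or (p and q)) is false.
  At s5: Box not (q or (p and q)) is false.
So Dia Box not (q or (p and q)) is false at s4.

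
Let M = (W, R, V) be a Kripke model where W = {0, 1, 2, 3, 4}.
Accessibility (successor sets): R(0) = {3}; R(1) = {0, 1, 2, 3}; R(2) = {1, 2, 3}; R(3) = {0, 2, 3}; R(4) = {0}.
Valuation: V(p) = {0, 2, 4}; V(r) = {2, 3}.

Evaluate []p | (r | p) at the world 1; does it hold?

Recall that []ψ holds at a world iff ψ holds at every accessible world, and <>ψ holds iff ψ holds at some accessible world.
At 1: []p is false, r | p is false, so []p | (r | p) is false.
  At 1: []p requires p at every successor {0, 1, 2, 3}.
    p fails at 1, so []p is false at 1.

No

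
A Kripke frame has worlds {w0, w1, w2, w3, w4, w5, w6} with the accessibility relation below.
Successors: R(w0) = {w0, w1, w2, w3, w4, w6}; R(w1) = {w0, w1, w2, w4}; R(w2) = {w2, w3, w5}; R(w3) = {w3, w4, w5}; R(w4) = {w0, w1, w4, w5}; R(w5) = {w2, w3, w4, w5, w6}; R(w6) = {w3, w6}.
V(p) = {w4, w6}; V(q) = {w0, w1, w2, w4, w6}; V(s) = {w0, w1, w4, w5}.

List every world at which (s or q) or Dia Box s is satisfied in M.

w0, w1, w2, w3, w4, w5, w6

Let φ = (s or q) or Dia Box s. Evaluate φ at each world:
  w0 (successors {w0, w1, w2, w3, w4, w6}): φ is true.
  w1 (successors {w0, w1, w2, w4}): φ is true.
  w2 (successors {w2, w3, w5}): φ is true.
  w3 (successors {w3, w4, w5}): φ is true.
  w4 (successors {w0, w1, w4, w5}): φ is true.
  w5 (successors {w2, w3, w4, w5, w6}): φ is true.
  w6 (successors {w3, w6}): φ is true.
For instance, at w5:
  At w5: s or q is true, Dia Box s is true, so (s or q) or Dia Box s is true.
    At w5: Dia Box s requires Box s at some successor in {w2, w3, w4, w5, w6}.
      Box s holds at w4, so Dia Box s is true at w5.
Satisfying worlds: {w0, w1, w2, w3, w4, w5, w6}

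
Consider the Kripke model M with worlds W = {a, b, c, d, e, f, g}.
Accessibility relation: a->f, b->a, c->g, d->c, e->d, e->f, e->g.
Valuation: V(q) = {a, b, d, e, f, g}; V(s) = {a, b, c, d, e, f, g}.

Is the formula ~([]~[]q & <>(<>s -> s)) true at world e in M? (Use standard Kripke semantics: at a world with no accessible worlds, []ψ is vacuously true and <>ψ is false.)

Recall that []ψ holds at a world iff ψ holds at every accessible world, and <>ψ holds iff ψ holds at some accessible world.
At e: []~[]q & <>(<>s -> s) is false, so ~([]~[]q & <>(<>s -> s)) is true.
  At e: []~[]q is false, <>(<>s -> s) is true, so []~[]q & <>(<>s -> s) is false.
    At e: []~[]q requires ~[]q at every successor {d, f, g}.
      ~[]q fails at f, so []~[]q is false at e.
    At e: <>(<>s -> s) requires <>s -> s at some successor in {d, f, g}.
      <>s -> s holds at d, so <>(<>s -> s) is true at e.

Yes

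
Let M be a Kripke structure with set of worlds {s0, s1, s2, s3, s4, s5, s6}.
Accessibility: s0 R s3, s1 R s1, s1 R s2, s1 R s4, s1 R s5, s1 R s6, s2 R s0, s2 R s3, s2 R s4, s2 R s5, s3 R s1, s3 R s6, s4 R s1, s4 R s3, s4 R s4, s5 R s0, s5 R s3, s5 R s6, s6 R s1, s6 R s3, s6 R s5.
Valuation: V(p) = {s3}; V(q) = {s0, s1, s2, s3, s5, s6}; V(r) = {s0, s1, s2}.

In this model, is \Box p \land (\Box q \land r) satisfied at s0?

At s0: \Box p is true, \Box q \land r is true, so \Box p \land (\Box q \land r) is true.
  At s0: \Box p requires p at every successor {s3}.
    At s3: p is true.
  So \Box p is true at s0.
  At s0: \Box q is true, r is true, so \Box q \land r is true.
    At s0: \Box q requires q at every successor {s3}.
      At s3: q is true.
    So \Box q is true at s0.

Yes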